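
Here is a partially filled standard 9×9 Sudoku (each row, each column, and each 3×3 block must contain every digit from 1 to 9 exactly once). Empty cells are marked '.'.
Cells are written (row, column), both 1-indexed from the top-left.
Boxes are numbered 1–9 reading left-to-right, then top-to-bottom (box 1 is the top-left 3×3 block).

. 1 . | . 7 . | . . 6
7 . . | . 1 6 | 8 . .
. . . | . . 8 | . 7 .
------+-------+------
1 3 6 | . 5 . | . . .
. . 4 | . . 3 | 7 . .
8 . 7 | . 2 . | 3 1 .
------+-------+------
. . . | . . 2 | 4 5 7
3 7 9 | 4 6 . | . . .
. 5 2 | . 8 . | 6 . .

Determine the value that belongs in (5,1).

Cell (5,1) itself could take any of {2, 5, 9} by direct elimination.
Consider where 5 can go in box 4.
(5,2) is out (column 2 already has a 5).
(6,2) is out (column 2 already has a 5).
So the only cell in box 4 that can hold 5 is (5,1).
Therefore (5,1) = 5.

5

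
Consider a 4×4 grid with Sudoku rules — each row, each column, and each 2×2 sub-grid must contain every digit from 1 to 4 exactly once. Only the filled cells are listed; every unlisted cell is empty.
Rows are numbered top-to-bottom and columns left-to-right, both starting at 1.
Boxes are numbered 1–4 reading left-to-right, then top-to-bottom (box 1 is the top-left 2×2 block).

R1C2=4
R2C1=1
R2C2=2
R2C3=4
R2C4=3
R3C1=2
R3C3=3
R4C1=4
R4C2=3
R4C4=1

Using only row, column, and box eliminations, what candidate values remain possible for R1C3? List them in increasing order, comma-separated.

1,2

Row 1 already contains {4}.
Column 3 already contains {3, 4}.
Its 2×2 block (box 2) already contains {3, 4}.
Removing those from 1–4 leaves {1, 2} as the candidates for R1C3.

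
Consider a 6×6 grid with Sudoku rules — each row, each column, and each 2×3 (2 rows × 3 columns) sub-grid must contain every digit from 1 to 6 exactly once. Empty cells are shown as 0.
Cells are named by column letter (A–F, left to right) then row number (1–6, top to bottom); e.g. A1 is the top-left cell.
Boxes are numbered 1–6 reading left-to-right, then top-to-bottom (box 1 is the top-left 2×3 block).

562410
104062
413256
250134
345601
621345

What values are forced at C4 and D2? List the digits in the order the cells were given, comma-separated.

For C4:
  Row 4 already contains {1, 2, 3, 4, 5}.
  Column C already contains {1, 2, 3, 4, 5}.
  Its 2×3 block (box 3) already contains {1, 2, 3, 4, 5}.
  The only value from 1–6 not eliminated is 6, so C4 = 6.
For D2:
  Row 2 already contains {1, 2, 4, 6}.
  Column D already contains {1, 2, 3, 4, 6}.
  Its 2×3 block (box 2) already contains {1, 2, 4, 6}.
  The only value from 1–6 not eliminated is 5, so D2 = 5.

6,5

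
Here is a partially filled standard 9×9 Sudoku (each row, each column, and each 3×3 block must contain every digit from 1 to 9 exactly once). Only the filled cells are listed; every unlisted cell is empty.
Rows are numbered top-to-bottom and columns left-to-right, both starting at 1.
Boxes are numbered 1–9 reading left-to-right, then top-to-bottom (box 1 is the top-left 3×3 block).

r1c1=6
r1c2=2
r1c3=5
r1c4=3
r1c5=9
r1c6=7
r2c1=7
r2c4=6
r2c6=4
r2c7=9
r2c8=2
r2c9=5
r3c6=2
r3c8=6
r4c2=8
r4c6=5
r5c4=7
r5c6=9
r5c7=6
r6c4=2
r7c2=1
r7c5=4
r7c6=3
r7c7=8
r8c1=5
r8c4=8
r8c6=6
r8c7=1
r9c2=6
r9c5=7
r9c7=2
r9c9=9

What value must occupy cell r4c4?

Cell r4c4 itself could take any of {1, 4} by direct elimination.
Consider where 4 can go in column 4.
r3c4 is out (box 2 already has a 4).
r7c4 is out (row 7 already has a 4).
r9c4 is out (box 8 already has a 4).
So the only cell in column 4 that can hold 4 is r4c4.
Therefore r4c4 = 4.

4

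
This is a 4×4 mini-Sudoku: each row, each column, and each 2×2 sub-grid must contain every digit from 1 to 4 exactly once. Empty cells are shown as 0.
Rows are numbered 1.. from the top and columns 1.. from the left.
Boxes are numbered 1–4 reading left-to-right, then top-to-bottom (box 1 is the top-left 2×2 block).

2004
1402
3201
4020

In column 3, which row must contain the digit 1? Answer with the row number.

Consider where 1 can go in column 3.
row 2, column 3 is out (row 2 already has a 1).
row 3, column 3 is out (row 3 already has a 1).
So the only cell in column 3 that can hold 1 is row 1, column 3.
That is row 1.

1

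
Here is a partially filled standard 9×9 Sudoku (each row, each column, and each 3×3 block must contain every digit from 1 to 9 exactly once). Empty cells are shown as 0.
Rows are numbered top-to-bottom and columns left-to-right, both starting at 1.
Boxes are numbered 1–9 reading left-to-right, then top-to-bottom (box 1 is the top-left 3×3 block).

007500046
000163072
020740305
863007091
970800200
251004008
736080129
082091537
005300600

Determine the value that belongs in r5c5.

Cell r5c5 itself could take any of {1, 3, 5} by direct elimination.
Consider where 1 can go in box 5.
r4c4 is out (row 4 already has a 1).
r4c5 is out (row 4 already has a 1).
r5c6 is out (column 6 already has a 1).
r6c4 is out (row 6 already has a 1).
r6c5 is out (row 6 already has a 1).
So the only cell in box 5 that can hold 1 is r5c5.
Therefore r5c5 = 1.

1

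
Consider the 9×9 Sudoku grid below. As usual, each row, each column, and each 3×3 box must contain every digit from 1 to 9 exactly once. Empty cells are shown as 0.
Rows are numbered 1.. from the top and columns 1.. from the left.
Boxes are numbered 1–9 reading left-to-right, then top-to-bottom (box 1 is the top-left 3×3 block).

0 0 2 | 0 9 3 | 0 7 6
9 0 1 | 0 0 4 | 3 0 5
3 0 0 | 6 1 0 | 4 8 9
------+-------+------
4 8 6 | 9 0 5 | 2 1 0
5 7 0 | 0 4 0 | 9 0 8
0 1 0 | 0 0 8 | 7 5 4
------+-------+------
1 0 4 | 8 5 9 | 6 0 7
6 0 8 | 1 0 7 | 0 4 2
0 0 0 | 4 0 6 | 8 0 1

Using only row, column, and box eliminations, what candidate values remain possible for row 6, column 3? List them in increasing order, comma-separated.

3,9

Row 6 already contains {1, 4, 5, 7, 8}.
Column 3 already contains {1, 2, 4, 6, 8}.
Its 3×3 block (box 4) already contains {1, 4, 5, 6, 7, 8}.
Removing those from 1–9 leaves {3, 9} as the candidates for row 6, column 3.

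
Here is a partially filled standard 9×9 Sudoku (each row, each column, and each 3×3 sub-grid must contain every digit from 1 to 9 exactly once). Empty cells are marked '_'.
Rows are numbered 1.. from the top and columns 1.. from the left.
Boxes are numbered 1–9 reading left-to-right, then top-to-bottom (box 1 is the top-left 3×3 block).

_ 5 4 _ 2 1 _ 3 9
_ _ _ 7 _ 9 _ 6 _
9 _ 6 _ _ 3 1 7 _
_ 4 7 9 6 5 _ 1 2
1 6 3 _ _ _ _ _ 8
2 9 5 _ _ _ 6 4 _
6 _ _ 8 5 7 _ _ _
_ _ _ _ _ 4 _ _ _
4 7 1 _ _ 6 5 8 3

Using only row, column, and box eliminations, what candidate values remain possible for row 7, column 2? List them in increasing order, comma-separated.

2,3

Row 7 already contains {5, 6, 7, 8}.
Column 2 already contains {4, 5, 6, 7, 9}.
Its 3×3 block (box 7) already contains {1, 4, 6, 7}.
Removing those from 1–9 leaves {2, 3} as the candidates for row 7, column 2.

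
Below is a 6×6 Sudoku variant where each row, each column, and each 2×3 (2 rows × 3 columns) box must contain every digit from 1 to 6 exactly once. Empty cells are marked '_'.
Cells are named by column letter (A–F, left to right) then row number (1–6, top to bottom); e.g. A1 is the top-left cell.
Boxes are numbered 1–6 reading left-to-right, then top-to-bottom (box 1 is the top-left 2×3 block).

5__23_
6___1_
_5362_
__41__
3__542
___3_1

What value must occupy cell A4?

2

Row 4 already contains {1, 4}.
Column A already contains {3, 5, 6}.
Its 2×3 block (box 3) already contains {3, 4, 5}.
The only value from 1–6 not eliminated is 2, so A4 = 2.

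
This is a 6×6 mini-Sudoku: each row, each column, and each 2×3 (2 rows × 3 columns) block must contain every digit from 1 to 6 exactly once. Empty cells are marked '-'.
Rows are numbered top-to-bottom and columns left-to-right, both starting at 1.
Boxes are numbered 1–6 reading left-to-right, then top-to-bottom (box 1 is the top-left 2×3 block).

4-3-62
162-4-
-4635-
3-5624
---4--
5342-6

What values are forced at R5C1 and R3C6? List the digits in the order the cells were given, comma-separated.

6,1

For R5C1:
  Consider where 6 can go in row 5.
  R5C2 is out (column 2 already has a 6).
  R5C3 is out (column 3 already has a 6).
  R5C5 is out (column 5 already has a 6).
  R5C6 is out (column 6 already has a 6).
  So the only cell in row 5 that can hold 6 is R5C1.
  So R5C1 = 6.
For R3C6:
  Row 3 already contains {3, 4, 5, 6}.
  Column 6 already contains {2, 4, 6}.
  Its 2×3 block (box 4) already contains {2, 3, 4, 5, 6}.
  The only value from 1–6 not eliminated is 1, so R3C6 = 1.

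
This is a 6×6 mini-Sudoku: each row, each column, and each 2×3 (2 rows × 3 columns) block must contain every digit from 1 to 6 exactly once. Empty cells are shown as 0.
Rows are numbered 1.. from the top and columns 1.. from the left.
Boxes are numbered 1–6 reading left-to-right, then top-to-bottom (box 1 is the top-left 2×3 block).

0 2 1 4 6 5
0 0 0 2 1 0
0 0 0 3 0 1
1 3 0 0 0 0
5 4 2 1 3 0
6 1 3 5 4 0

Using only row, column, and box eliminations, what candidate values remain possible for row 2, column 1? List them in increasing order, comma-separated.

3,4

Row 2 already contains {1, 2}.
Column 1 already contains {1, 5, 6}.
Its 2×3 block (box 1) already contains {1, 2}.
Removing those from 1–6 leaves {3, 4} as the candidates for row 2, column 1.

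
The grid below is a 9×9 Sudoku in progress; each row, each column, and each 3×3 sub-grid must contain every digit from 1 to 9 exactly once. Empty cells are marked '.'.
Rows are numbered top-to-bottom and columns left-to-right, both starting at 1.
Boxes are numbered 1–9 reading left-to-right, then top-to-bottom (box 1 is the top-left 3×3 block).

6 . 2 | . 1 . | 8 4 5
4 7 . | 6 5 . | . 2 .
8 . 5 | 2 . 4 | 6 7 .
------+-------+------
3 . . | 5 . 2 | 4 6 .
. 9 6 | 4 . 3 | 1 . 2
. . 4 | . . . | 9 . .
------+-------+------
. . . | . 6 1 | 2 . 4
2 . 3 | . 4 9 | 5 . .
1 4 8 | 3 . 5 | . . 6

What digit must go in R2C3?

Cell R2C3 itself could take any of {1, 9} by direct elimination.
Consider where 9 can go in box 1.
R1C2 is out (column 2 already has a 9).
R3C2 is out (column 2 already has a 9).
So the only cell in box 1 that can hold 9 is R2C3.
Therefore R2C3 = 9.

9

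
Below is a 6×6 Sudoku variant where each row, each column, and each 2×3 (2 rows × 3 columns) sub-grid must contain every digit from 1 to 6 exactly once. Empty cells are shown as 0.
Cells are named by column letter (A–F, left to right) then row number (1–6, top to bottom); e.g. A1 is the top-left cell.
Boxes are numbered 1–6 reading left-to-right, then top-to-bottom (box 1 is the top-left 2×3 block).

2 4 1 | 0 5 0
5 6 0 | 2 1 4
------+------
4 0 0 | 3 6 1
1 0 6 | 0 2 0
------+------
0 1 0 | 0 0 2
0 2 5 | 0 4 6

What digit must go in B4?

3

Cell B4 itself could take any of {3, 5} by direct elimination.
Consider where 3 can go in box 3.
B3 is out (row 3 already has a 3).
C3 is out (row 3 already has a 3).
So the only cell in box 3 that can hold 3 is B4.
Therefore B4 = 3.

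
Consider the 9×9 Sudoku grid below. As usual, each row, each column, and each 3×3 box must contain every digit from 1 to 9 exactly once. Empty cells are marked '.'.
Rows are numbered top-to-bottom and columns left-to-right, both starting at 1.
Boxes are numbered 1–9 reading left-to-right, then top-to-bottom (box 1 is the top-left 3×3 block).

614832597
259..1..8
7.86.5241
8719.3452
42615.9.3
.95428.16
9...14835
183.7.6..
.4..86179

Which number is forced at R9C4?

Cell R9C4 itself could take any of {2, 3, 5} by direct elimination.
Consider where 3 can go in column 4.
R2C4 is out (box 2 already has a 3).
R7C4 is out (row 7 already has a 3).
R8C4 is out (row 8 already has a 3).
So the only cell in column 4 that can hold 3 is R9C4.
Therefore R9C4 = 3.

3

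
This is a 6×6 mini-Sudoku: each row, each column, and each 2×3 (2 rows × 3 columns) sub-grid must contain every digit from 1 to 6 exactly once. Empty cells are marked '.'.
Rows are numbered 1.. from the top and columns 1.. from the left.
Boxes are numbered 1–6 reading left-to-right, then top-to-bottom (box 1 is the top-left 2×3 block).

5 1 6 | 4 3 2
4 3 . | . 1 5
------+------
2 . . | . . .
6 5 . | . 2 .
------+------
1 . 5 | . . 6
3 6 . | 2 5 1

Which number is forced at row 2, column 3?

2

Row 2 already contains {1, 3, 4, 5}.
Column 3 already contains {5, 6}.
Its 2×3 block (box 1) already contains {1, 3, 4, 5, 6}.
The only value from 1–6 not eliminated is 2, so row 2, column 3 = 2.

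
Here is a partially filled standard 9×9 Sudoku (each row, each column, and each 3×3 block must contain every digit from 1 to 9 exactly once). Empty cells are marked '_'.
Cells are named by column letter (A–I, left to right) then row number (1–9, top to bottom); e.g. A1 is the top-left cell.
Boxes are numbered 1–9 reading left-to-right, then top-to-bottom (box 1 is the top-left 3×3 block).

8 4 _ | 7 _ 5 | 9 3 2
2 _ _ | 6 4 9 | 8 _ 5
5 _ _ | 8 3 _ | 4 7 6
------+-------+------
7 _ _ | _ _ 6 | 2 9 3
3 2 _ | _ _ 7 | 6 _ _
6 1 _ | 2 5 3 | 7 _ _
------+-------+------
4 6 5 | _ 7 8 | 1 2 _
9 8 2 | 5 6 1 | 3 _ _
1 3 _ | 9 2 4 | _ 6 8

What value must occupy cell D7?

Row 7 already contains {1, 2, 4, 5, 6, 7, 8}.
Column D already contains {2, 5, 6, 7, 8, 9}.
Its 3×3 block (box 8) already contains {1, 2, 4, 5, 6, 7, 8, 9}.
The only value from 1–9 not eliminated is 3, so D7 = 3.

3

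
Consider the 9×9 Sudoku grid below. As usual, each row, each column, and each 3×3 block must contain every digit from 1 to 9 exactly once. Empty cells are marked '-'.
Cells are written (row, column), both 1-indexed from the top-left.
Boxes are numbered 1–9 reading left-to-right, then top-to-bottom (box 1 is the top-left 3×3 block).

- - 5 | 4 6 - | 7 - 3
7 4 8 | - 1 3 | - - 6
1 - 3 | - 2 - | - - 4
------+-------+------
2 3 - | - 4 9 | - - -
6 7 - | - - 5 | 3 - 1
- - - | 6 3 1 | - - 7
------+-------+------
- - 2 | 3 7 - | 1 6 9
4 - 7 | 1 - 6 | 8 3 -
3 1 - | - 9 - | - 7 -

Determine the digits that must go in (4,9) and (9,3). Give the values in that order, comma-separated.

8,6

For (4,9):
  Consider where 8 can go in column 9.
  (8,9) is out (row 8 already has a 8).
  (9,9) is out (box 9 already has a 8).
  So the only cell in column 9 that can hold 8 is (4,9).
  So (4,9) = 8.
For (9,3):
  Row 9 already contains {1, 3, 7, 9}.
  Column 3 already contains {2, 3, 5, 7, 8}.
  Its 3×3 block (box 7) already contains {1, 2, 3, 4, 7}.
  The only value from 1–9 not eliminated is 6, so (9,3) = 6.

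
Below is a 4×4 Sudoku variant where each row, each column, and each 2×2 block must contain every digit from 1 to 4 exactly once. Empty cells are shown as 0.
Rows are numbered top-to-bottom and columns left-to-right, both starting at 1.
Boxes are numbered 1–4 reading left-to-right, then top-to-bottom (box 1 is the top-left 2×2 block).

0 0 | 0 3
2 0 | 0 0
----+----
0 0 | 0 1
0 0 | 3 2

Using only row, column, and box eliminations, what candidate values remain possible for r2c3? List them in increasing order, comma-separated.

Row 2 already contains {2}.
Column 3 already contains {3}.
Its 2×2 block (box 2) already contains {3}.
Removing those from 1–4 leaves {1, 4} as the candidates for r2c3.

1,4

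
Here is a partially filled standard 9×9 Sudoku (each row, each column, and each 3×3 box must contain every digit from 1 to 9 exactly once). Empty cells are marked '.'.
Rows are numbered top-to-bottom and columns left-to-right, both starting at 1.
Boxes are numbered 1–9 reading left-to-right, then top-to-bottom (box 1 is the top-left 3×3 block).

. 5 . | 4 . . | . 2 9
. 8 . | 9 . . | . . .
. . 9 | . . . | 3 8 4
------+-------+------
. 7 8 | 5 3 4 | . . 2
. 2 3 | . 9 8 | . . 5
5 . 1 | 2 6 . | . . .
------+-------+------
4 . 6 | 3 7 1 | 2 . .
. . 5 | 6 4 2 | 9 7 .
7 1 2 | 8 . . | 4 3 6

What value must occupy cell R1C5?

Cell R1C5 itself could take any of {1, 8} by direct elimination.
Consider where 8 can go in box 2.
R1C6 is out (column 6 already has a 8). R2C5 is out (row 2 already has a 8). R2C6 is out (row 2 already has a 8). R3C4 is out (row 3 already has a 8). The remaining empty cells in box 2 are similarly blocked.
So the only cell in box 2 that can hold 8 is R1C5.
Therefore R1C5 = 8.

8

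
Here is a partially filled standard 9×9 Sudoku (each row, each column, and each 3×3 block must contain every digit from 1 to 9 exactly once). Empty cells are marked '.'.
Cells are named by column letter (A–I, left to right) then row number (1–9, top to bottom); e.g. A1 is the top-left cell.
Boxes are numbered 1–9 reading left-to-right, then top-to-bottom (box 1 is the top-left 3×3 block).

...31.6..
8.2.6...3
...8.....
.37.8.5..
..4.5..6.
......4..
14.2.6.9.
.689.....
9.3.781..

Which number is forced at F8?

Cell F8 itself could take any of {1, 3, 4, 5} by direct elimination.
Consider where 1 can go in row 8.
A8 is out (column A already has a 1).
E8 is out (column E already has a 1).
G8 is out (column G already has a 1).
H8 is out (box 9 already has a 1).
I8 is out (box 9 already has a 1).
So the only cell in row 8 that can hold 1 is F8.
Therefore F8 = 1.

1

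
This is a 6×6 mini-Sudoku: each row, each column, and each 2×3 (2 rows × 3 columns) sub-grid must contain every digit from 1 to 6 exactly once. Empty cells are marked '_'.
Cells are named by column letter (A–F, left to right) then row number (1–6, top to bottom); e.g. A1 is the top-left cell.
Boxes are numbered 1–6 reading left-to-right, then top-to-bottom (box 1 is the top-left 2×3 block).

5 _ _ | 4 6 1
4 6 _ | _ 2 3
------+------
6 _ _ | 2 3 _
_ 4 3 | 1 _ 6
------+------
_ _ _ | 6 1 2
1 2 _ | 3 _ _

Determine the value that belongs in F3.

Cell F3 itself could take any of {4, 5} by direct elimination.
Consider where 4 can go in row 3.
B3 is out (column B already has a 4).
C3 is out (box 3 already has a 4).
So the only cell in row 3 that can hold 4 is F3.
Therefore F3 = 4.

4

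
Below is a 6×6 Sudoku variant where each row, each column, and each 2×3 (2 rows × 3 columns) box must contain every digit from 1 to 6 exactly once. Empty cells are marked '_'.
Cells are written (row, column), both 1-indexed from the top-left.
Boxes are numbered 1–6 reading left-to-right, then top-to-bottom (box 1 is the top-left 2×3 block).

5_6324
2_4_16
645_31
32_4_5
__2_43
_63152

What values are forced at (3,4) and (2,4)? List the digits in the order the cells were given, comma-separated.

2,5

For (3,4):
  Row 3 already contains {1, 3, 4, 5, 6}.
  Column 4 already contains {1, 3, 4}.
  Its 2×3 block (box 4) already contains {1, 3, 4, 5}.
  The only value from 1–6 not eliminated is 2, so (3,4) = 2.
For (2,4):
  Row 2 already contains {1, 2, 4, 6}.
  Column 4 already contains {1, 3, 4}.
  Its 2×3 block (box 2) already contains {1, 2, 3, 4, 6}.
  The only value from 1–6 not eliminated is 5, so (2,4) = 5.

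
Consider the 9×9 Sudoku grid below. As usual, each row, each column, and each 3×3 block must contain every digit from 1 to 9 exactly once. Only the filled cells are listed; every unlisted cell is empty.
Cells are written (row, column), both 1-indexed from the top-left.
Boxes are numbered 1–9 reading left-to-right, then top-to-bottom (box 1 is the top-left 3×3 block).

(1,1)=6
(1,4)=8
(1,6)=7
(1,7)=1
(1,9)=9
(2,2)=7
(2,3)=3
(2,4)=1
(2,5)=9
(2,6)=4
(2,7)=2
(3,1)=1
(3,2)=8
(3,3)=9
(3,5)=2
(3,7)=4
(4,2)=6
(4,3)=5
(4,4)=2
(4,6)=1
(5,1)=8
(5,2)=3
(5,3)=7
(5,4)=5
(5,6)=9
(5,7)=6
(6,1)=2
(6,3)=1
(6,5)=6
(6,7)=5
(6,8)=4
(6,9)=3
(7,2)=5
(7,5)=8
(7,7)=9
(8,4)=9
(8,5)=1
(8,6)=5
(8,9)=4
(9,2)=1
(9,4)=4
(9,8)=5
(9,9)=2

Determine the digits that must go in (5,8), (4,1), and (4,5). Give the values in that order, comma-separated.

2,4,3

For (5,8):
  Consider where 2 can go in row 5.
  (5,5) is out (column 5 already has a 2).
  (5,9) is out (column 9 already has a 2).
  So the only cell in row 5 that can hold 2 is (5,8).
  So (5,8) = 2.
For (4,1):
  Consider where 4 can go in box 4.
  (6,2) is out (row 6 already has a 4).
  So the only cell in box 4 that can hold 4 is (4,1).
  So (4,1) = 4.
For (4,5):
  Consider where 3 can go in box 5.
  (5,5) is out (row 5 already has a 3).
  (6,4) is out (row 6 already has a 3).
  (6,6) is out (row 6 already has a 3).
  So the only cell in box 5 that can hold 3 is (4,5).
  So (4,5) = 3.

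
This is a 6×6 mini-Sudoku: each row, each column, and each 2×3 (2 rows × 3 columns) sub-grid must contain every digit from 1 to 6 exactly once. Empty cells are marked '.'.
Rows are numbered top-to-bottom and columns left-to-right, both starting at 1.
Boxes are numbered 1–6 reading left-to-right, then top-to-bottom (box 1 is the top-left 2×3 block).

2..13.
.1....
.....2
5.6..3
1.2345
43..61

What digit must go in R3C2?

4

Row 3 already contains {2}.
Column 2 already contains {1, 3}.
Its 2×3 block (box 3) already contains {5, 6}.
The only value from 1–6 not eliminated is 4, so R3C2 = 4.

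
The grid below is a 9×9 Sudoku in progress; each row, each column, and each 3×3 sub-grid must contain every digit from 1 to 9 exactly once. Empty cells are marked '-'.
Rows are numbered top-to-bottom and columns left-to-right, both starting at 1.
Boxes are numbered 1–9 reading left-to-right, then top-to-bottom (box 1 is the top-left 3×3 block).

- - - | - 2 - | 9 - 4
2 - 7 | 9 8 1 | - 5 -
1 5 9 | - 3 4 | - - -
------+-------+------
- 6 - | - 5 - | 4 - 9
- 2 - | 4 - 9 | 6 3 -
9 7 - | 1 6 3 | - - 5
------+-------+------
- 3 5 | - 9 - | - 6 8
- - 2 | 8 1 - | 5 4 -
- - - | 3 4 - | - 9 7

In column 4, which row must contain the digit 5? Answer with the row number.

Consider where 5 can go in column 4.
R3C4 is out (row 3 already has a 5).
R4C4 is out (row 4 already has a 5).
R7C4 is out (row 7 already has a 5).
So the only cell in column 4 that can hold 5 is R1C4.
That is row 1.

1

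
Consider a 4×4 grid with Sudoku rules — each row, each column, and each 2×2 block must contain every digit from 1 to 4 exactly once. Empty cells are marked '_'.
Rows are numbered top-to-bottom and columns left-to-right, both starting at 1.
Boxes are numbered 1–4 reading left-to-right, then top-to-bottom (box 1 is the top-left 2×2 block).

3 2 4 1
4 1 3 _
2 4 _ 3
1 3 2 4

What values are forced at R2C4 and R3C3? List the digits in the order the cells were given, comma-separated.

2,1

For R2C4:
  Row 2 already contains {1, 3, 4}.
  Column 4 already contains {1, 3, 4}.
  Its 2×2 block (box 2) already contains {1, 3, 4}.
  The only value from 1–4 not eliminated is 2, so R2C4 = 2.
For R3C3:
  Row 3 already contains {2, 3, 4}.
  Column 3 already contains {2, 3, 4}.
  Its 2×2 block (box 4) already contains {2, 3, 4}.
  The only value from 1–4 not eliminated is 1, so R3C3 = 1.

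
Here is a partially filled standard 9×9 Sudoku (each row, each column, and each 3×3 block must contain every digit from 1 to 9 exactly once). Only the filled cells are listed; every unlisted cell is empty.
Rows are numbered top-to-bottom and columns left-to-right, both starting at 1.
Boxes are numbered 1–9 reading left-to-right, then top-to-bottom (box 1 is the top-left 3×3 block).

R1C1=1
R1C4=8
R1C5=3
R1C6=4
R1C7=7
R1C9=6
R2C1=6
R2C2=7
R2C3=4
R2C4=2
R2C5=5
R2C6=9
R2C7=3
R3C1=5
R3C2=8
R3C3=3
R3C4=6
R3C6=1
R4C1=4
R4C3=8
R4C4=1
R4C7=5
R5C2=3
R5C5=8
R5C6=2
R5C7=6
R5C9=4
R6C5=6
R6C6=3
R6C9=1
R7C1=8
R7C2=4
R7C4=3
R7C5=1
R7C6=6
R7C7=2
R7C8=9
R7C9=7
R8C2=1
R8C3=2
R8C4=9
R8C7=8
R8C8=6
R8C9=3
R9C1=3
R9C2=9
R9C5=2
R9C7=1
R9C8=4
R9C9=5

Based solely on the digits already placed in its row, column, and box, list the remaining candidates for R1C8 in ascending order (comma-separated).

Row 1 already contains {1, 3, 4, 6, 7, 8}.
Column 8 already contains {4, 6, 9}.
Its 3×3 block (box 3) already contains {3, 6, 7}.
Removing those from 1–9 leaves {2, 5} as the candidates for R1C8.

2,5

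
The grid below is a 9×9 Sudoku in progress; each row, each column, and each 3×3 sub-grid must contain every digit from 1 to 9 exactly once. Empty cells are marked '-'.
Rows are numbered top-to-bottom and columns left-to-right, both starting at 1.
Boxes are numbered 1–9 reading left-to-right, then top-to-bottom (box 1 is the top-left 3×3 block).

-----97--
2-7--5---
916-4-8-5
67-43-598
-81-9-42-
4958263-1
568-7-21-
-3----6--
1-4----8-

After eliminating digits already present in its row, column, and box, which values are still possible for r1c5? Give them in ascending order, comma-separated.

1,6,8

Row 1 already contains {7, 9}.
Column 5 already contains {2, 3, 4, 7, 9}.
Its 3×3 block (box 2) already contains {4, 5, 9}.
Removing those from 1–9 leaves {1, 6, 8} as the candidates for r1c5.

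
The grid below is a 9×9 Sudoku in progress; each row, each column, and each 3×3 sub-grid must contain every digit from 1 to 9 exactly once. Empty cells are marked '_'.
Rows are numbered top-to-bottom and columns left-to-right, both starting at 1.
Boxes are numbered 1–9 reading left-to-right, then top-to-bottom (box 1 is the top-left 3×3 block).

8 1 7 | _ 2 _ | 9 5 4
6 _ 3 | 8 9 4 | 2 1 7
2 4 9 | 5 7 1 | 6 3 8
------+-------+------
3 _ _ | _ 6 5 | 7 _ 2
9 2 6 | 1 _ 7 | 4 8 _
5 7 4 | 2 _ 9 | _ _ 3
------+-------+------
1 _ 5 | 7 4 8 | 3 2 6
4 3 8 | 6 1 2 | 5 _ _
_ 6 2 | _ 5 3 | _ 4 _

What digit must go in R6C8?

Row 6 already contains {2, 3, 4, 5, 7, 9}.
Column 8 already contains {1, 2, 3, 4, 5, 8}.
Its 3×3 block (box 6) already contains {2, 3, 4, 7, 8}.
The only value from 1–9 not eliminated is 6, so R6C8 = 6.

6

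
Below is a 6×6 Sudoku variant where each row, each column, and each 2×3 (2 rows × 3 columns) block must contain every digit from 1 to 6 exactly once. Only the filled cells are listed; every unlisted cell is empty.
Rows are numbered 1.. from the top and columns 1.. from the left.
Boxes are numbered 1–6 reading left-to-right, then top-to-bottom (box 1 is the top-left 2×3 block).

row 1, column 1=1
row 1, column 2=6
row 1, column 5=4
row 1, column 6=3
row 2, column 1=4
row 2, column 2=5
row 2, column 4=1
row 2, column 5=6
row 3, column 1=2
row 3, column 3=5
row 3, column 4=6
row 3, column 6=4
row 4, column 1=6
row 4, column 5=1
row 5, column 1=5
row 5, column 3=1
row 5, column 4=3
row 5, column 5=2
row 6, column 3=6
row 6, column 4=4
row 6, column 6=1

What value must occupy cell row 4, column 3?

Cell row 4, column 3 itself could take any of {3, 4} by direct elimination.
Consider where 4 can go in column 3.
row 1, column 3 is out (row 1 already has a 4).
row 2, column 3 is out (row 2 already has a 4).
So the only cell in column 3 that can hold 4 is row 4, column 3.
Therefore row 4, column 3 = 4.

4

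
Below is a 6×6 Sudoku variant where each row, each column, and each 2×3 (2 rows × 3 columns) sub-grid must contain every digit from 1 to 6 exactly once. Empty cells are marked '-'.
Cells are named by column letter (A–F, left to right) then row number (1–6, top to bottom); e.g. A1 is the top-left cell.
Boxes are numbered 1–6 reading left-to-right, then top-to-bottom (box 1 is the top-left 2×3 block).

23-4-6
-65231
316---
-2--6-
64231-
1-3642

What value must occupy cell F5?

Row 5 already contains {1, 2, 3, 4, 6}.
Column F already contains {1, 2, 6}.
Its 2×3 block (box 6) already contains {1, 2, 3, 4, 6}.
The only value from 1–6 not eliminated is 5, so F5 = 5.

5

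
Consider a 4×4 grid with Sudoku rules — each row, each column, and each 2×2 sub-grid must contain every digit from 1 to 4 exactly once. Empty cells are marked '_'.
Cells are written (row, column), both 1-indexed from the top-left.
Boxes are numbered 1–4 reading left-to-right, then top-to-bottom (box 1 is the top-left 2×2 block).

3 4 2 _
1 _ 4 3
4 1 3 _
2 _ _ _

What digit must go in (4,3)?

1

Row 4 already contains {2}.
Column 3 already contains {2, 3, 4}.
Its 2×2 block (box 4) already contains {3}.
The only value from 1–4 not eliminated is 1, so (4,3) = 1.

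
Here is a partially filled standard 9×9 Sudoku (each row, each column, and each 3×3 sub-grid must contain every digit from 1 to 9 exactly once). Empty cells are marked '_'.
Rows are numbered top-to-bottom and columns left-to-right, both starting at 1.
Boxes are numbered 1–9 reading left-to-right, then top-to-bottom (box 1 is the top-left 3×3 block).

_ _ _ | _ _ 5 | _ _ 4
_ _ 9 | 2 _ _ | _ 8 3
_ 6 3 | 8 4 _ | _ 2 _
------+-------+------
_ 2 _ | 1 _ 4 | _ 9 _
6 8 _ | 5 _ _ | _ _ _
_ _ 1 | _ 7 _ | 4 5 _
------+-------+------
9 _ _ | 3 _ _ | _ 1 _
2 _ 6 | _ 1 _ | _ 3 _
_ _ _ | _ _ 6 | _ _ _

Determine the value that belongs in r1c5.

3

Cell r1c5 itself could take any of {3, 6, 9} by direct elimination.
Consider where 3 can go in box 2.
r1c4 is out (column 4 already has a 3).
r2c5 is out (row 2 already has a 3).
r2c6 is out (row 2 already has a 3).
r3c6 is out (row 3 already has a 3).
So the only cell in box 2 that can hold 3 is r1c5.
Therefore r1c5 = 3.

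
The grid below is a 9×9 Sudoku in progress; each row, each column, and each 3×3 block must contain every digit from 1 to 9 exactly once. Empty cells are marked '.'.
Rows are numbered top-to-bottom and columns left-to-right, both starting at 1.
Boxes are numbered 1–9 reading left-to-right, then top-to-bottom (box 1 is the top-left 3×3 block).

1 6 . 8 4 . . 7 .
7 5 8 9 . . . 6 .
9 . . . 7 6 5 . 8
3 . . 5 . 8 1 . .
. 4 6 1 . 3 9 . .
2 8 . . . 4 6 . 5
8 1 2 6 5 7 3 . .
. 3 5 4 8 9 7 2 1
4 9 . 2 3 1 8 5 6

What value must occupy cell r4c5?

Cell r4c5 itself could take any of {2, 6, 9} by direct elimination.
Consider where 6 can go in column 5.
r2c5 is out (row 2 already has a 6).
r5c5 is out (row 5 already has a 6).
r6c5 is out (row 6 already has a 6).
So the only cell in column 5 that can hold 6 is r4c5.
Therefore r4c5 = 6.

6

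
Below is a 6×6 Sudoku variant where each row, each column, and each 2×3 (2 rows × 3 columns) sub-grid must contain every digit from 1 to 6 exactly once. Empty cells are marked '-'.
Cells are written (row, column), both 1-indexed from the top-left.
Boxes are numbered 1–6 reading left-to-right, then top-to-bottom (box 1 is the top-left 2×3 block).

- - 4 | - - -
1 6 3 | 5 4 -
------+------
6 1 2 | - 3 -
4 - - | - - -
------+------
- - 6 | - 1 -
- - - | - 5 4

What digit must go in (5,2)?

Cell (5,2) itself could take any of {2, 3, 4, 5} by direct elimination.
Consider where 4 can go in column 2.
(1,2) is out (row 1 already has a 4).
(4,2) is out (row 4 already has a 4).
(6,2) is out (row 6 already has a 4).
So the only cell in column 2 that can hold 4 is (5,2).
Therefore (5,2) = 4.

4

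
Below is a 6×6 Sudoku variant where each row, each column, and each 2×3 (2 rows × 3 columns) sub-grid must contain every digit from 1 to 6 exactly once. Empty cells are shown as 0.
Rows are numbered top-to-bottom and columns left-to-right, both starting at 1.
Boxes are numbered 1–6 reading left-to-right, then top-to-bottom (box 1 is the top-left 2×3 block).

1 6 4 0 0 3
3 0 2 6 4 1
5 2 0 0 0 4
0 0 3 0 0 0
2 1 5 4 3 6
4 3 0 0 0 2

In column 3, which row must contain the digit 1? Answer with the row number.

Consider where 1 can go in column 3.
R6C3 is out (box 5 already has a 1).
So the only cell in column 3 that can hold 1 is R3C3.
That is row 3.

3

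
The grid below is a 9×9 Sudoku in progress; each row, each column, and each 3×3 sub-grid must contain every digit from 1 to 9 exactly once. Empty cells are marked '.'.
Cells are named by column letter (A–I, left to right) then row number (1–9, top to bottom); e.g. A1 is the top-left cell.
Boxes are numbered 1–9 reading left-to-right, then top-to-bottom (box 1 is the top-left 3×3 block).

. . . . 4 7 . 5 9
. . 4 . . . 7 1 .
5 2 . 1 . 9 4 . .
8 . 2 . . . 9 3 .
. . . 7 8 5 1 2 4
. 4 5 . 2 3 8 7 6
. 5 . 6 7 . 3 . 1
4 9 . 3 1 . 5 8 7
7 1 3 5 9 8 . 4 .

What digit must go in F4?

1

Cell F4 itself could take any of {1, 4, 6} by direct elimination.
Consider where 1 can go in box 5.
D4 is out (column D already has a 1).
E4 is out (column E already has a 1).
D6 is out (column D already has a 1).
So the only cell in box 5 that can hold 1 is F4.
Therefore F4 = 1.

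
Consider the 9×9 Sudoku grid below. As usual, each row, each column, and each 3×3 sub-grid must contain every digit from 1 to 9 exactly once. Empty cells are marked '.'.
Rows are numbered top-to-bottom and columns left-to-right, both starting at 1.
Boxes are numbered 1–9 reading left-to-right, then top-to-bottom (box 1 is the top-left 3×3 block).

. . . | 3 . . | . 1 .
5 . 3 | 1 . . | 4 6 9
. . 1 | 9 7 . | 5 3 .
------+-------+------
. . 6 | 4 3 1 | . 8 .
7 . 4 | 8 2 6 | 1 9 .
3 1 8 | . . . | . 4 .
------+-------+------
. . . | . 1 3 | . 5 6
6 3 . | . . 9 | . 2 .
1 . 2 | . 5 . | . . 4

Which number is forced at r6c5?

Row 6 already contains {1, 3, 4, 8}.
Column 5 already contains {1, 2, 3, 5, 7}.
Its 3×3 block (box 5) already contains {1, 2, 3, 4, 6, 8}.
The only value from 1–9 not eliminated is 9, so r6c5 = 9.

9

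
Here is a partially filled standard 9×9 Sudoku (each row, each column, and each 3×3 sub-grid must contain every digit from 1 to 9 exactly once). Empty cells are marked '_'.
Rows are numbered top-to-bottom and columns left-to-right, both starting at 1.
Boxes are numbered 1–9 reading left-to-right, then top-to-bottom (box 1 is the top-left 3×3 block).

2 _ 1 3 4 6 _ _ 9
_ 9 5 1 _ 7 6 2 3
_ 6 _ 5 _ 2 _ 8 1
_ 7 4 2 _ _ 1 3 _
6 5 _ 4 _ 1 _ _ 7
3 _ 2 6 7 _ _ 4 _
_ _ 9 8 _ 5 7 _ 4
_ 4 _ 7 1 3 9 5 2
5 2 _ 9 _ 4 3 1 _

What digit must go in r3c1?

Cell r3c1 itself could take any of {4, 7} by direct elimination.
Consider where 7 can go in column 1.
r2c1 is out (row 2 already has a 7).
r4c1 is out (row 4 already has a 7).
r7c1 is out (row 7 already has a 7).
r8c1 is out (row 8 already has a 7).
So the only cell in column 1 that can hold 7 is r3c1.
Therefore r3c1 = 7.

7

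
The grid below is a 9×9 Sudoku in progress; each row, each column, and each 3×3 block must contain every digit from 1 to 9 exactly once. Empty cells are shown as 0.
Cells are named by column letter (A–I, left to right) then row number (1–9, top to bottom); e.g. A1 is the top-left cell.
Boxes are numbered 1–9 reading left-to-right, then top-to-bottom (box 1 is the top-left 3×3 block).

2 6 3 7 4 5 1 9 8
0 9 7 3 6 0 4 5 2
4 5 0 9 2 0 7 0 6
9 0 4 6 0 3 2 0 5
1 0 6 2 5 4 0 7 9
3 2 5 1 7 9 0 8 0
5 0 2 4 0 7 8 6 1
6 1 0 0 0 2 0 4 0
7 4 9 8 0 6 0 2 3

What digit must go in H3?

3

Row 3 already contains {2, 4, 5, 6, 7, 9}.
Column H already contains {2, 4, 5, 6, 7, 8, 9}.
Its 3×3 block (box 3) already contains {1, 2, 4, 5, 6, 7, 8, 9}.
The only value from 1–9 not eliminated is 3, so H3 = 3.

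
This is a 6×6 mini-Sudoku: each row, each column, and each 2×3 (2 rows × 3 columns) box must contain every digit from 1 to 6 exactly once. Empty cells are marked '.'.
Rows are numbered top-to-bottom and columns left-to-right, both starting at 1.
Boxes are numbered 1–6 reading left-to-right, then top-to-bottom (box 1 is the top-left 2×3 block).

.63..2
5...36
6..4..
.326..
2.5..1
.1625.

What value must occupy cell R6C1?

Cell R6C1 itself could take any of {3, 4} by direct elimination.
Consider where 3 can go in column 1.
R1C1 is out (row 1 already has a 3).
R4C1 is out (row 4 already has a 3).
So the only cell in column 1 that can hold 3 is R6C1.
Therefore R6C1 = 3.

3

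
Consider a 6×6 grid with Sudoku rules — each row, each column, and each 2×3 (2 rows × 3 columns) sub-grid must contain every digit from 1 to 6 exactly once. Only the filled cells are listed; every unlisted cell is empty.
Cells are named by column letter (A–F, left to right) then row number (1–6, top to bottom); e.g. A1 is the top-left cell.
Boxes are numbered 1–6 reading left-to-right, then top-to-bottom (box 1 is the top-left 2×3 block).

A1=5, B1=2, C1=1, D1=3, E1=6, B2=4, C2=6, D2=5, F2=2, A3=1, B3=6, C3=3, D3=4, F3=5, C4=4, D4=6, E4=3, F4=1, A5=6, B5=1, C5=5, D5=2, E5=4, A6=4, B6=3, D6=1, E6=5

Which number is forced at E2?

1

Row 2 already contains {2, 4, 5, 6}.
Column E already contains {3, 4, 5, 6}.
Its 2×3 block (box 2) already contains {2, 3, 5, 6}.
The only value from 1–6 not eliminated is 1, so E2 = 1.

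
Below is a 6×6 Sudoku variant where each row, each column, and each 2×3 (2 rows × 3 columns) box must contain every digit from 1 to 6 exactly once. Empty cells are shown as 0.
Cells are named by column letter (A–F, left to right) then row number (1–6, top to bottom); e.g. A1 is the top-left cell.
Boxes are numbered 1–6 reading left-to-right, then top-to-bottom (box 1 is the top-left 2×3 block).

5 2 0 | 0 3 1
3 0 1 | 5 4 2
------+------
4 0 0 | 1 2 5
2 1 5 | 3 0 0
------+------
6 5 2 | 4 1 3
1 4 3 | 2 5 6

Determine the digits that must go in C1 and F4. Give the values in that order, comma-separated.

For C1:
  Consider where 4 can go in column C.
  C3 is out (row 3 already has a 4).
  So the only cell in column C that can hold 4 is C1.
  So C1 = 4.
For F4:
  Row 4 already contains {1, 2, 3, 5}.
  Column F already contains {1, 2, 3, 5, 6}.
  Its 2×3 block (box 4) already contains {1, 2, 3, 5}.
  The only value from 1–6 not eliminated is 4, so F4 = 4.

4,4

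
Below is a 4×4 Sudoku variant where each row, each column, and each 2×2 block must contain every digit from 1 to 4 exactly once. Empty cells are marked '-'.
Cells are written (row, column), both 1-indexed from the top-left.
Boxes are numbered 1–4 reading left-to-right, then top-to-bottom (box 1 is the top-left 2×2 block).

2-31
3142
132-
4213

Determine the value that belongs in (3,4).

Row 3 already contains {1, 2, 3}.
Column 4 already contains {1, 2, 3}.
Its 2×2 block (box 4) already contains {1, 2, 3}.
The only value from 1–4 not eliminated is 4, so (3,4) = 4.

4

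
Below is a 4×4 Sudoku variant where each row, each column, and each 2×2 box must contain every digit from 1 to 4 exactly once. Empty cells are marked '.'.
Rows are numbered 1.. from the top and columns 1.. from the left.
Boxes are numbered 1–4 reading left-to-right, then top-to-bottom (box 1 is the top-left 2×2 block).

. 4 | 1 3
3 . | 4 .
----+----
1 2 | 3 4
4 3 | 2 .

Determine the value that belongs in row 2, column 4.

2

Row 2 already contains {3, 4}.
Column 4 already contains {3, 4}.
Its 2×2 block (box 2) already contains {1, 3, 4}.
The only value from 1–4 not eliminated is 2, so row 2, column 4 = 2.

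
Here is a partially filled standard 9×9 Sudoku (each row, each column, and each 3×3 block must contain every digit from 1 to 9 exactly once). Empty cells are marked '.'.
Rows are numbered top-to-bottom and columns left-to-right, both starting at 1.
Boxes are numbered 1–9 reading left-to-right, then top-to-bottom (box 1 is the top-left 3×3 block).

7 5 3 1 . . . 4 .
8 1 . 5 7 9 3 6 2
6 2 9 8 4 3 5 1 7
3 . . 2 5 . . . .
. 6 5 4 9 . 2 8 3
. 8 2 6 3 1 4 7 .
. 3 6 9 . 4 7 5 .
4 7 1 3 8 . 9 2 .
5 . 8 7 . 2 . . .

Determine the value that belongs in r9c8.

3

Row 9 already contains {2, 5, 7, 8}.
Column 8 already contains {1, 2, 4, 5, 6, 7, 8}.
Its 3×3 block (box 9) already contains {2, 5, 7, 9}.
The only value from 1–9 not eliminated is 3, so r9c8 = 3.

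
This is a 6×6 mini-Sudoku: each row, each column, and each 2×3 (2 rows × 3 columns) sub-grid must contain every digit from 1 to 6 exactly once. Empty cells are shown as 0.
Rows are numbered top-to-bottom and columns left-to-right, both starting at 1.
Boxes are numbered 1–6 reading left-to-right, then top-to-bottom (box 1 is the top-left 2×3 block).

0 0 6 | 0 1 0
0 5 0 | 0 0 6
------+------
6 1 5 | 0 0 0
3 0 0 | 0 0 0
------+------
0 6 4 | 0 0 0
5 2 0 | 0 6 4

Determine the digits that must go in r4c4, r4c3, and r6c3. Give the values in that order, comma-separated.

For r4c4:
  Consider where 6 can go in column 4.
  r1c4 is out (row 1 already has a 6).
  r2c4 is out (row 2 already has a 6).
  r3c4 is out (row 3 already has a 6).
  r5c4 is out (row 5 already has a 6).
  r6c4 is out (row 6 already has a 6).
  So the only cell in column 4 that can hold 6 is r4c4.
  So r4c4 = 6.
For r4c3:
  Row 4 already contains {3}.
  Column 3 already contains {4, 5, 6}.
  Its 2×3 block (box 3) already contains {1, 3, 5, 6}.
  The only value from 1–6 not eliminated is 2, so r4c3 = 2.
For r6c3:
  Consider where 3 can go in box 5.
  r5c1 is out (column 1 already has a 3).
  So the only cell in box 5 that can hold 3 is r6c3.
  So r6c3 = 3.

6,2,3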